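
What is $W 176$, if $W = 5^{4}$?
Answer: $110000$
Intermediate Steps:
$W = 625$
$W 176 = 625 \cdot 176 = 110000$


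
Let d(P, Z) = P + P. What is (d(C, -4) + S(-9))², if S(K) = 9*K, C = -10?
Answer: 10201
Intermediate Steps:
d(P, Z) = 2*P
(d(C, -4) + S(-9))² = (2*(-10) + 9*(-9))² = (-20 - 81)² = (-101)² = 10201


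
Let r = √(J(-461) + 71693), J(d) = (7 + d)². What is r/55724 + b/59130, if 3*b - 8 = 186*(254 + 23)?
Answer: 5153/17739 + √277809/55724 ≈ 0.29995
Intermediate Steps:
b = 51530/3 (b = 8/3 + (186*(254 + 23))/3 = 8/3 + (186*277)/3 = 8/3 + (⅓)*51522 = 8/3 + 17174 = 51530/3 ≈ 17177.)
r = √277809 (r = √((7 - 461)² + 71693) = √((-454)² + 71693) = √(206116 + 71693) = √277809 ≈ 527.08)
r/55724 + b/59130 = √277809/55724 + (51530/3)/59130 = √277809*(1/55724) + (51530/3)*(1/59130) = √277809/55724 + 5153/17739 = 5153/17739 + √277809/55724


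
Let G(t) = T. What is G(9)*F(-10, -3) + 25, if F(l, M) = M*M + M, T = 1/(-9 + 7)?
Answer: 22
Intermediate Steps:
T = -½ (T = 1/(-2) = -½ ≈ -0.50000)
G(t) = -½
F(l, M) = M + M² (F(l, M) = M² + M = M + M²)
G(9)*F(-10, -3) + 25 = -(-3)*(1 - 3)/2 + 25 = -(-3)*(-2)/2 + 25 = -½*6 + 25 = -3 + 25 = 22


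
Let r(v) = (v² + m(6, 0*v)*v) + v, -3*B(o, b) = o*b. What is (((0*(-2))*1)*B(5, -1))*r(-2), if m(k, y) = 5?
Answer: 0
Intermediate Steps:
B(o, b) = -b*o/3 (B(o, b) = -o*b/3 = -b*o/3)
r(v) = v² + 6*v (r(v) = (v² + 5*v) + v = v² + 6*v)
(((0*(-2))*1)*B(5, -1))*r(-2) = (((0*(-2))*1)*(-⅓*(-1)*5))*(-2*(6 - 2)) = ((0*1)*(5/3))*(-2*4) = (0*(5/3))*(-8) = 0*(-8) = 0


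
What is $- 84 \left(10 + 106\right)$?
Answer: $-9744$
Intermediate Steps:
$- 84 \left(10 + 106\right) = \left(-84\right) 116 = -9744$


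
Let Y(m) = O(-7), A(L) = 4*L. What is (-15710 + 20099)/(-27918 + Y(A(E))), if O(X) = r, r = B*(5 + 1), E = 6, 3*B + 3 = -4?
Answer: -4389/27932 ≈ -0.15713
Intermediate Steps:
B = -7/3 (B = -1 + (⅓)*(-4) = -1 - 4/3 = -7/3 ≈ -2.3333)
r = -14 (r = -7*(5 + 1)/3 = -7/3*6 = -14)
O(X) = -14
Y(m) = -14
(-15710 + 20099)/(-27918 + Y(A(E))) = (-15710 + 20099)/(-27918 - 14) = 4389/(-27932) = 4389*(-1/27932) = -4389/27932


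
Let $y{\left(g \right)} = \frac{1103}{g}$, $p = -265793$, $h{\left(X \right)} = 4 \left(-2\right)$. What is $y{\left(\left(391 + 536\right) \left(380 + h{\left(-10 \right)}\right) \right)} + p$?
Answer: $- \frac{91657120189}{344844} \approx -2.6579 \cdot 10^{5}$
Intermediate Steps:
$h{\left(X \right)} = -8$
$y{\left(\left(391 + 536\right) \left(380 + h{\left(-10 \right)}\right) \right)} + p = \frac{1103}{\left(391 + 536\right) \left(380 - 8\right)} - 265793 = \frac{1103}{927 \cdot 372} - 265793 = \frac{1103}{344844} - 265793 = - \frac{91657120189}{344844}$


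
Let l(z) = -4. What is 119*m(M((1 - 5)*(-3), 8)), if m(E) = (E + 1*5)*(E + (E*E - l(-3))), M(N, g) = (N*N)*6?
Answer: 77285658604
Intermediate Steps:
M(N, g) = 6*N² (M(N, g) = N²*6 = 6*N²)
m(E) = (5 + E)*(4 + E + E²) (m(E) = (E + 1*5)*(E + (E*E - 1*(-4))) = (E + 5)*(E + (E² + 4)) = (5 + E)*(E + (4 + E²)) = (5 + E)*(4 + E + E²))
119*m(M((1 - 5)*(-3), 8)) = 119*(20 + (6*((1 - 5)*(-3))²)³ + 6*(6*((1 - 5)*(-3))²)² + 9*(6*((1 - 5)*(-3))²)) = 119*(20 + (6*(-4*(-3))²)³ + 6*(6*(-4*(-3))²)² + 9*(6*(-4*(-3))²)) = 119*(20 + (6*12²)³ + 6*(6*12²)² + 9*(6*12²)) = 119*(20 + (6*144)³ + 6*(6*144)² + 9*(6*144)) = 119*(20 + 864³ + 6*864² + 9*864) = 119*(20 + 644972544 + 6*746496 + 7776) = 119*(20 + 644972544 + 4478976 + 7776) = 119*649459316 = 77285658604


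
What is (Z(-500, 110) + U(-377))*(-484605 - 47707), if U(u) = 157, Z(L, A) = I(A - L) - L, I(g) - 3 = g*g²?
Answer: -120825061397920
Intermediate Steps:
I(g) = 3 + g³ (I(g) = 3 + g*g² = 3 + g³)
Z(L, A) = 3 + (A - L)³ - L (Z(L, A) = (3 + (A - L)³) - L = 3 + (A - L)³ - L)
(Z(-500, 110) + U(-377))*(-484605 - 47707) = ((3 + (110 - 1*(-500))³ - 1*(-500)) + 157)*(-484605 - 47707) = ((3 + (110 + 500)³ + 500) + 157)*(-532312) = ((3 + 610³ + 500) + 157)*(-532312) = ((3 + 226981000 + 500) + 157)*(-532312) = (226981503 + 157)*(-532312) = 226981660*(-532312) = -120825061397920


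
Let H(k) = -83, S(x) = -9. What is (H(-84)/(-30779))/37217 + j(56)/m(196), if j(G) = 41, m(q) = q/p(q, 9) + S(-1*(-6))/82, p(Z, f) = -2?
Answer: -3851177200831/9215563935935 ≈ -0.41790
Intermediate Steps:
m(q) = -9/82 - q/2 (m(q) = q/(-2) - 9/82 = q*(-1/2) - 9*1/82 = -q/2 - 9/82 = -9/82 - q/2)
(H(-84)/(-30779))/37217 + j(56)/m(196) = -83/(-30779)/37217 + 41/(-9/82 - 1/2*196) = -83*(-1/30779)*(1/37217) + 41/(-9/82 - 98) = (83/30779)*(1/37217) + 41/(-8045/82) = 83/1145502043 + 41*(-82/8045) = 83/1145502043 - 3362/8045 = -3851177200831/9215563935935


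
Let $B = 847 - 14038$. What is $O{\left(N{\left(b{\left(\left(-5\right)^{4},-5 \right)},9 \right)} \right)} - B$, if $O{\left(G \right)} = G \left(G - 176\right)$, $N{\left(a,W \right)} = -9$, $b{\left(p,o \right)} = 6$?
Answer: $14856$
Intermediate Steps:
$O{\left(G \right)} = G \left(-176 + G\right)$
$B = -13191$
$O{\left(N{\left(b{\left(\left(-5\right)^{4},-5 \right)},9 \right)} \right)} - B = - 9 \left(-176 - 9\right) - -13191 = \left(-9\right) \left(-185\right) + 13191 = 1665 + 13191 = 14856$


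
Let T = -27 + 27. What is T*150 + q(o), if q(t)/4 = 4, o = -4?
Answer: 16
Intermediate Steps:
q(t) = 16 (q(t) = 4*4 = 16)
T = 0
T*150 + q(o) = 0*150 + 16 = 0 + 16 = 16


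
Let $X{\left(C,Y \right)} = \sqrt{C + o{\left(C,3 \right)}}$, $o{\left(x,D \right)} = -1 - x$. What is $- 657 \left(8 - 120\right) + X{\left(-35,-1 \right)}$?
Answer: $73584 + i \approx 73584.0 + 1.0 i$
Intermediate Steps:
$X{\left(C,Y \right)} = i$ ($X{\left(C,Y \right)} = \sqrt{C - \left(1 + C\right)} = \sqrt{-1} = i$)
$- 657 \left(8 - 120\right) + X{\left(-35,-1 \right)} = - 657 \left(8 - 120\right) + i = \left(-657\right) \left(-112\right) + i = 73584 + i$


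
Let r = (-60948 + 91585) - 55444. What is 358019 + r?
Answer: 333212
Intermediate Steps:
r = -24807 (r = 30637 - 55444 = -24807)
358019 + r = 358019 - 24807 = 333212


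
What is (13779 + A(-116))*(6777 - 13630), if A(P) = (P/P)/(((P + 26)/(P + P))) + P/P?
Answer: -4250340248/45 ≈ -9.4452e+7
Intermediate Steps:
A(P) = 1 + 2*P/(26 + P) (A(P) = 1/((26 + P)/((2*P))) + 1 = 1/((26 + P)*(1/(2*P))) + 1 = 1/((26 + P)/(2*P)) + 1 = 1*(2*P/(26 + P)) + 1 = 2*P/(26 + P) + 1 = 1 + 2*P/(26 + P))
(13779 + A(-116))*(6777 - 13630) = (13779 + (26 + 3*(-116))/(26 - 116))*(6777 - 13630) = (13779 + (26 - 348)/(-90))*(-6853) = (13779 - 1/90*(-322))*(-6853) = (13779 + 161/45)*(-6853) = (620216/45)*(-6853) = -4250340248/45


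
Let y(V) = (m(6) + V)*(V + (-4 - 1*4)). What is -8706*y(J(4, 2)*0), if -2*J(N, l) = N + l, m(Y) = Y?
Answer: 417888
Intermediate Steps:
J(N, l) = -N/2 - l/2 (J(N, l) = -(N + l)/2 = -N/2 - l/2)
y(V) = (-8 + V)*(6 + V) (y(V) = (6 + V)*(V + (-4 - 1*4)) = (6 + V)*(V + (-4 - 4)) = (6 + V)*(V - 8) = (6 + V)*(-8 + V) = (-8 + V)*(6 + V))
-8706*y(J(4, 2)*0) = -8706*(-48 + ((-1/2*4 - 1/2*2)*0)**2 - 2*(-1/2*4 - 1/2*2)*0) = -8706*(-48 + ((-2 - 1)*0)**2 - 2*(-2 - 1)*0) = -8706*(-48 + (-3*0)**2 - (-6)*0) = -8706*(-48 + 0**2 - 2*0) = -8706*(-48 + 0 + 0) = -8706*(-48) = 417888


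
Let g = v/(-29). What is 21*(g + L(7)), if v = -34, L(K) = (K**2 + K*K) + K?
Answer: 64659/29 ≈ 2229.6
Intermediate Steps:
L(K) = K + 2*K**2 (L(K) = (K**2 + K**2) + K = 2*K**2 + K = K + 2*K**2)
g = 34/29 (g = -34/(-29) = -34*(-1/29) = 34/29 ≈ 1.1724)
21*(g + L(7)) = 21*(34/29 + 7*(1 + 2*7)) = 21*(34/29 + 7*(1 + 14)) = 21*(34/29 + 7*15) = 21*(34/29 + 105) = 21*(3079/29) = 64659/29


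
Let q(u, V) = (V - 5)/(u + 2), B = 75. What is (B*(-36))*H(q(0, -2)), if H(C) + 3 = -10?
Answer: 35100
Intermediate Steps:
q(u, V) = (-5 + V)/(2 + u)
H(C) = -13 (H(C) = -3 - 10 = -13)
(B*(-36))*H(q(0, -2)) = (75*(-36))*(-13) = -2700*(-13) = 35100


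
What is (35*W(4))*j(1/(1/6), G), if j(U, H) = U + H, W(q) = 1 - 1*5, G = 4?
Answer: -1400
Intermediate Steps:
W(q) = -4 (W(q) = 1 - 5 = -4)
j(U, H) = H + U
(35*W(4))*j(1/(1/6), G) = (35*(-4))*(4 + 1/(1/6)) = -140*(4 + 1/(1/6)) = -140*(4 + 6) = -140*10 = -1400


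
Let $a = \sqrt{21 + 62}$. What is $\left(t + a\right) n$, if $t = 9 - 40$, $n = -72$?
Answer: $2232 - 72 \sqrt{83} \approx 1576.0$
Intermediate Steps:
$a = \sqrt{83} \approx 9.1104$
$t = -31$ ($t = 9 - 40 = -31$)
$\left(t + a\right) n = \left(-31 + \sqrt{83}\right) \left(-72\right) = 2232 - 72 \sqrt{83}$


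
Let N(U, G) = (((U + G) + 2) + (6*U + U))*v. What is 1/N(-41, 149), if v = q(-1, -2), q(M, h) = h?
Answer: 1/354 ≈ 0.0028249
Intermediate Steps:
v = -2
N(U, G) = -4 - 16*U - 2*G (N(U, G) = (((U + G) + 2) + (6*U + U))*(-2) = (((G + U) + 2) + 7*U)*(-2) = ((2 + G + U) + 7*U)*(-2) = (2 + G + 8*U)*(-2) = -4 - 16*U - 2*G)
1/N(-41, 149) = 1/(-4 - 16*(-41) - 2*149) = 1/(-4 + 656 - 298) = 1/354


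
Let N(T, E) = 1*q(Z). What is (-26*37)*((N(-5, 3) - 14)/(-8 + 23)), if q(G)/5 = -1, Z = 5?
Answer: 18278/15 ≈ 1218.5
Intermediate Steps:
q(G) = -5 (q(G) = 5*(-1) = -5)
N(T, E) = -5 (N(T, E) = 1*(-5) = -5)
(-26*37)*((N(-5, 3) - 14)/(-8 + 23)) = (-26*37)*((-5 - 14)/(-8 + 23)) = -(-18278)/15 = -962*(-19/15) = 18278/15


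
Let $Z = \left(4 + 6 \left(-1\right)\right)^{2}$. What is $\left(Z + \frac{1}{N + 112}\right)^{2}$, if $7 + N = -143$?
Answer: $\frac{22801}{1444} \approx 15.79$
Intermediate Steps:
$N = -150$ ($N = -7 - 143 = -150$)
$Z = 4$ ($Z = \left(4 - 6\right)^{2} = \left(-2\right)^{2} = 4$)
$\left(Z + \frac{1}{N + 112}\right)^{2} = \left(4 + \frac{1}{-150 + 112}\right)^{2} = \left(4 + \frac{1}{-38}\right)^{2} = \left(4 - \frac{1}{38}\right)^{2} = \left(\frac{151}{38}\right)^{2} = \frac{22801}{1444}$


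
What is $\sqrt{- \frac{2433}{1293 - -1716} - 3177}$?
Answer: $\frac{i \sqrt{3196904026}}{1003} \approx 56.372 i$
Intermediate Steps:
$\sqrt{- \frac{2433}{1293 - -1716} - 3177} = \sqrt{- \frac{2433}{1293 + 1716} - 3177} = \sqrt{- \frac{2433}{3009} - 3177} = \sqrt{\left(-2433\right) \frac{1}{3009} - 3177} = \sqrt{- \frac{811}{1003} - 3177} = \sqrt{- \frac{3187342}{1003}} = \frac{i \sqrt{3196904026}}{1003}$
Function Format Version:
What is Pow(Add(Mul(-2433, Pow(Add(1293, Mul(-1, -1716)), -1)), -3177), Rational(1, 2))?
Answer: Mul(Rational(1, 1003), I, Pow(3196904026, Rational(1, 2))) ≈ Mul(56.372, I)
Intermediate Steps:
Pow(Add(Mul(-2433, Pow(Add(1293, Mul(-1, -1716)), -1)), -3177), Rational(1, 2)) = Pow(Add(Mul(-2433, Pow(Add(1293, 1716), -1)), -3177), Rational(1, 2)) = Pow(Add(Mul(-2433, Pow(3009, -1)), -3177), Rational(1, 2)) = Pow(Add(Mul(-2433, Rational(1, 3009)), -3177), Rational(1, 2)) = Pow(Add(Rational(-811, 1003), -3177), Rational(1, 2)) = Pow(Rational(-3187342, 1003), Rational(1, 2)) = Mul(Rational(1, 1003), I, Pow(3196904026, Rational(1, 2)))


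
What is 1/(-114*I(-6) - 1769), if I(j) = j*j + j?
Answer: -1/5189 ≈ -0.00019272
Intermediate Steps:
I(j) = j + j² (I(j) = j² + j = j + j²)
1/(-114*I(-6) - 1769) = 1/(-(-684)*(1 - 6) - 1769) = 1/(-(-684)*(-5) - 1769) = 1/(-114*30 - 1769) = 1/(-3420 - 1769) = 1/(-5189) = -1/5189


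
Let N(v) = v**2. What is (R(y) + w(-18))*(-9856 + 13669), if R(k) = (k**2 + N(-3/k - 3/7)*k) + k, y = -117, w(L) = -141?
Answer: 32576163411/637 ≈ 5.1140e+7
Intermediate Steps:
R(k) = k + k**2 + k*(-3/7 - 3/k)**2 (R(k) = (k**2 + (-3/k - 3/7)**2*k) + k = (k**2 + (-3/7 - 3/k)**2*k) + k = (k**2 + k*(-3/7 - 3/k)**2) + k = k + k**2 + k*(-3/7 - 3/k)**2)
(R(y) + w(-18))*(-9856 + 13669) = ((-117 + (-117)**2 + (9/49)*(7 - 117)**2/(-117)) - 141)*(-9856 + 13669) = ((-117 + 13689 + (9/49)*(-1/117)*(-110)**2) - 141)*3813 = ((-117 + 13689 + (9/49)*(-1/117)*12100) - 141)*3813 = ((-117 + 13689 - 12100/637) - 141)*3813 = (8633264/637 - 141)*3813 = (8543447/637)*3813 = 32576163411/637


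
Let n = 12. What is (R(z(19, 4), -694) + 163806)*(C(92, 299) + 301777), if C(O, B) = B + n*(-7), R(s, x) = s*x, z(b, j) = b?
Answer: 45486035040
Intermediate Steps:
C(O, B) = -84 + B (C(O, B) = B + 12*(-7) = B - 84 = -84 + B)
(R(z(19, 4), -694) + 163806)*(C(92, 299) + 301777) = (19*(-694) + 163806)*((-84 + 299) + 301777) = (-13186 + 163806)*(215 + 301777) = 150620*301992 = 45486035040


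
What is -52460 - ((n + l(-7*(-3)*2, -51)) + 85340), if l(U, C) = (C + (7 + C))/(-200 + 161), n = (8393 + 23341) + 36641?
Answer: -8040920/39 ≈ -2.0618e+5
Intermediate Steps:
n = 68375 (n = 31734 + 36641 = 68375)
l(U, C) = -7/39 - 2*C/39 (l(U, C) = (7 + 2*C)/(-39) = (7 + 2*C)*(-1/39) = -7/39 - 2*C/39)
-52460 - ((n + l(-7*(-3)*2, -51)) + 85340) = -52460 - ((68375 + (-7/39 - 2/39*(-51))) + 85340) = -52460 - ((68375 + (-7/39 + 34/13)) + 85340) = -52460 - ((68375 + 95/39) + 85340) = -52460 - (2666720/39 + 85340) = -52460 - 1*5994980/39 = -52460 - 5994980/39 = -8040920/39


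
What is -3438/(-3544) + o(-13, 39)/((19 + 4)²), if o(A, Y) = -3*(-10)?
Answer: 962511/937388 ≈ 1.0268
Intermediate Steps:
o(A, Y) = 30
-3438/(-3544) + o(-13, 39)/((19 + 4)²) = -3438/(-3544) + 30/((19 + 4)²) = -3438*(-1/3544) + 30/(23²) = 1719/1772 + 30/529 = 962511/937388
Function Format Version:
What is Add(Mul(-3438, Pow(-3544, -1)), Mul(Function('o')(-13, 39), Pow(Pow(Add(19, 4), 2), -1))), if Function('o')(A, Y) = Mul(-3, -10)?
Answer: Rational(962511, 937388) ≈ 1.0268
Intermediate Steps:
Function('o')(A, Y) = 30
Add(Mul(-3438, Pow(-3544, -1)), Mul(Function('o')(-13, 39), Pow(Pow(Add(19, 4), 2), -1))) = Add(Mul(-3438, Pow(-3544, -1)), Mul(30, Pow(Pow(Add(19, 4), 2), -1))) = Add(Mul(-3438, Rational(-1, 3544)), Mul(30, Pow(Pow(23, 2), -1))) = Add(Rational(1719, 1772), Mul(30, Pow(529, -1))) = Add(Rational(1719, 1772), Mul(30, Rational(1, 529))) = Add(Rational(1719, 1772), Rational(30, 529)) = Rational(962511, 937388)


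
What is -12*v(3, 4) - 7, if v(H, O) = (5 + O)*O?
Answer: -439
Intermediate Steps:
v(H, O) = O*(5 + O)
-12*v(3, 4) - 7 = -48*(5 + 4) - 7 = -48*9 - 7 = -12*36 - 7 = -432 - 7 = -439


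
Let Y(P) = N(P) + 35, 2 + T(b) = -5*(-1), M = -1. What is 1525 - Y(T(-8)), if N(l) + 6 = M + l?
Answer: 1494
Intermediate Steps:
N(l) = -7 + l (N(l) = -6 + (-1 + l) = -7 + l)
T(b) = 3 (T(b) = -2 - 5*(-1) = -2 + 5 = 3)
Y(P) = 28 + P (Y(P) = (-7 + P) + 35 = 28 + P)
1525 - Y(T(-8)) = 1525 - (28 + 3) = 1525 - 1*31 = 1525 - 31 = 1494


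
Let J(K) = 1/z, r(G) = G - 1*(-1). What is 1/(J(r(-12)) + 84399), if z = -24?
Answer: 24/2025575 ≈ 1.1848e-5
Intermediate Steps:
r(G) = 1 + G (r(G) = G + 1 = 1 + G)
J(K) = -1/24 (J(K) = 1/(-24) = -1/24)
1/(J(r(-12)) + 84399) = 1/(-1/24 + 84399) = 1/(2025575/24) = 24/2025575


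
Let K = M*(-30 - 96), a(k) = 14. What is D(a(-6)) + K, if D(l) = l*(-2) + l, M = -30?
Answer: 3766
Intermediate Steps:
D(l) = -l (D(l) = -2*l + l = -l)
K = 3780 (K = -30*(-30 - 96) = -30*(-126) = 3780)
D(a(-6)) + K = -1*14 + 3780 = -14 + 3780 = 3766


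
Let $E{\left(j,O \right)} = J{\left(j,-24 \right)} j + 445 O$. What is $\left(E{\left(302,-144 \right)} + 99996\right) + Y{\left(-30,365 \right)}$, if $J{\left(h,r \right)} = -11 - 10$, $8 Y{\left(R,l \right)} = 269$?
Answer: $\frac{236861}{8} \approx 29608.0$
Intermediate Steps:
$Y{\left(R,l \right)} = \frac{269}{8}$ ($Y{\left(R,l \right)} = \frac{1}{8} \cdot 269 = \frac{269}{8}$)
$J{\left(h,r \right)} = -21$
$E{\left(j,O \right)} = - 21 j + 445 O$
$\left(E{\left(302,-144 \right)} + 99996\right) + Y{\left(-30,365 \right)} = \left(\left(\left(-21\right) 302 + 445 \left(-144\right)\right) + 99996\right) + \frac{269}{8} = \left(\left(-6342 - 64080\right) + 99996\right) + \frac{269}{8} = \left(-70422 + 99996\right) + \frac{269}{8} = 29574 + \frac{269}{8} = \frac{236861}{8}$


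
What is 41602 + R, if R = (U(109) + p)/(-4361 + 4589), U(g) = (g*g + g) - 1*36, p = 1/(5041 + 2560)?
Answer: 72188293211/1733028 ≈ 41654.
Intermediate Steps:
p = 1/7601 ≈ 0.00013156
U(g) = -36 + g + g² (U(g) = (g² + g) - 36 = (g + g²) - 36 = -36 + g + g²)
R = 90862355/1733028 (R = ((-36 + 109 + 109²) + 1/7601)/(-4361 + 4589) = ((-36 + 109 + 11881) + 1/7601)/228 = (11954 + 1/7601)*(1/228) = (90862355/7601)*(1/228) = 90862355/1733028 ≈ 52.430)
41602 + R = 41602 + 90862355/1733028 = 72188293211/1733028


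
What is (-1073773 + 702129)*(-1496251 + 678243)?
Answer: 304007765152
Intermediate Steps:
(-1073773 + 702129)*(-1496251 + 678243) = -371644*(-818008) = 304007765152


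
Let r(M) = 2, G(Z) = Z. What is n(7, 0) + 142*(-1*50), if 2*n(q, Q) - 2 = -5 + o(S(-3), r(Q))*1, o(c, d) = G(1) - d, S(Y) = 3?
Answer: -7102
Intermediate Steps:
o(c, d) = 1 - d
n(q, Q) = -2 (n(q, Q) = 1 + (-5 + (1 - 1*2)*1)/2 = 1 + (-5 + (1 - 2)*1)/2 = 1 + (-5 - 1*1)/2 = 1 + (-5 - 1)/2 = 1 + (½)*(-6) = 1 - 3 = -2)
n(7, 0) + 142*(-1*50) = -2 + 142*(-1*50) = -2 + 142*(-50) = -2 - 7100 = -7102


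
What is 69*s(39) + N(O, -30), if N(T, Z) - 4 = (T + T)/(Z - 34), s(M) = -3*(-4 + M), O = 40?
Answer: -28969/4 ≈ -7242.3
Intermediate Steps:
s(M) = 12 - 3*M
N(T, Z) = 4 + 2*T/(-34 + Z) (N(T, Z) = 4 + (T + T)/(Z - 34) = 4 + (2*T)/(-34 + Z) = 4 + 2*T/(-34 + Z))
69*s(39) + N(O, -30) = 69*(12 - 3*39) + 2*(-68 + 40 + 2*(-30))/(-34 - 30) = 69*(12 - 117) + 2*(-68 + 40 - 60)/(-64) = 69*(-105) + 2*(-1/64)*(-88) = -7245 + 11/4 = -28969/4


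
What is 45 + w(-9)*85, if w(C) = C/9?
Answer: -40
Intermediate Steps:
w(C) = C/9 (w(C) = C*(1/9) = C/9)
45 + w(-9)*85 = 45 + ((1/9)*(-9))*85 = 45 - 1*85 = 45 - 85 = -40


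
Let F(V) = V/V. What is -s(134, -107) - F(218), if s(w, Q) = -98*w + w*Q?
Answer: 27469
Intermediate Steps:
F(V) = 1
s(w, Q) = -98*w + Q*w
-s(134, -107) - F(218) = -134*(-98 - 107) - 1*1 = -134*(-205) - 1 = -1*(-27470) - 1 = 27470 - 1 = 27469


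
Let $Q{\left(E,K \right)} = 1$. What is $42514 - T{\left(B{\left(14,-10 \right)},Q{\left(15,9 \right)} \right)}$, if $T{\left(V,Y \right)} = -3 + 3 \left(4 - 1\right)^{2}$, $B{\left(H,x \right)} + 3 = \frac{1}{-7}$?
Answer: $42490$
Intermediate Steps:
$B{\left(H,x \right)} = - \frac{22}{7}$ ($B{\left(H,x \right)} = -3 + \frac{1}{-7} = -3 - \frac{1}{7} = - \frac{22}{7}$)
$T{\left(V,Y \right)} = 24$ ($T{\left(V,Y \right)} = -3 + 3 \cdot 3^{2} = -3 + 3 \cdot 9 = -3 + 27 = 24$)
$42514 - T{\left(B{\left(14,-10 \right)},Q{\left(15,9 \right)} \right)} = 42514 - 24 = 42490$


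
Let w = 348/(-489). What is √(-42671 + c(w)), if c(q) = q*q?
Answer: I*√1133712343/163 ≈ 206.57*I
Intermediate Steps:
w = -116/163 (w = 348*(-1/489) = -116/163 ≈ -0.71166)
c(q) = q²
√(-42671 + c(w)) = √(-42671 + (-116/163)²) = √(-42671 + 13456/26569) = √(-1133712343/26569) = I*√1133712343/163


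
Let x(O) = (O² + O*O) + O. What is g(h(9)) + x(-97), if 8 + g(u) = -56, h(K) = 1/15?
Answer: 18657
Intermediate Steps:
h(K) = 1/15
x(O) = O + 2*O² (x(O) = (O² + O²) + O = 2*O² + O = O + 2*O²)
g(u) = -64 (g(u) = -8 - 56 = -64)
g(h(9)) + x(-97) = -64 - 97*(1 + 2*(-97)) = -64 - 97*(1 - 194) = -64 - 97*(-193) = -64 + 18721 = 18657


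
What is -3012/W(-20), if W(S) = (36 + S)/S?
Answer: 3765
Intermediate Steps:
W(S) = (36 + S)/S
-3012/W(-20) = -3012*(-20/(36 - 20)) = -3012/((-1/20*16)) = -3012/(-4/5) = -3012*(-5/4) = 3765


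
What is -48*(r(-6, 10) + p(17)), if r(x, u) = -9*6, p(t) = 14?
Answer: 1920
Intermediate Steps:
r(x, u) = -54
-48*(r(-6, 10) + p(17)) = -48*(-54 + 14) = -48*(-40) = 1920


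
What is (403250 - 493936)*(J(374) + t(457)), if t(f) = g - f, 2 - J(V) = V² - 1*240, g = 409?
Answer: 12667201852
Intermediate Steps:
J(V) = 242 - V² (J(V) = 2 - (V² - 1*240) = 2 - (V² - 240) = 2 - (-240 + V²) = 2 + (240 - V²) = 242 - V²)
t(f) = 409 - f
(403250 - 493936)*(J(374) + t(457)) = (403250 - 493936)*((242 - 1*374²) + (409 - 1*457)) = -90686*((242 - 1*139876) + (409 - 457)) = -90686*((242 - 139876) - 48) = -90686*(-139634 - 48) = -90686*(-139682) = 12667201852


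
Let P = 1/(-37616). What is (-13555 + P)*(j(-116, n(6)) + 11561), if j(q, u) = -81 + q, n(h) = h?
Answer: -1448582946921/9404 ≈ -1.5404e+8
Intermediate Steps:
P = -1/37616 ≈ -2.6584e-5
(-13555 + P)*(j(-116, n(6)) + 11561) = (-13555 - 1/37616)*((-81 - 116) + 11561) = -509884881*(-197 + 11561)/37616 = -509884881/37616*11364 = -1448582946921/9404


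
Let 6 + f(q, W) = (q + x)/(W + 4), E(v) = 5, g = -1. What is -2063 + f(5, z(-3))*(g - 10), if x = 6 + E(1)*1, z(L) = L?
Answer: -2173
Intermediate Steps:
x = 11 (x = 6 + 5*1 = 6 + 5 = 11)
f(q, W) = -6 + (11 + q)/(4 + W) (f(q, W) = -6 + (q + 11)/(W + 4) = -6 + (11 + q)/(4 + W))
-2063 + f(5, z(-3))*(g - 10) = -2063 + ((-13 + 5 - 6*(-3))/(4 - 3))*(-1 - 10) = -2063 + ((-13 + 5 + 18)/1)*(-11) = -2063 + (1*10)*(-11) = -2063 + 10*(-11) = -2063 - 110 = -2173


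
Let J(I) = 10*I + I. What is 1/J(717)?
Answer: 1/7887 ≈ 0.00012679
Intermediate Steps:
J(I) = 11*I
1/J(717) = 1/(11*717) = 1/7887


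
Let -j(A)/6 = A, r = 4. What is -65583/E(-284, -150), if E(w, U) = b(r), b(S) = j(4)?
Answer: 21861/8 ≈ 2732.6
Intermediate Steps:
j(A) = -6*A
b(S) = -24 (b(S) = -6*4 = -24)
E(w, U) = -24
-65583/E(-284, -150) = -65583/(-24) = -65583*(-1/24) = 21861/8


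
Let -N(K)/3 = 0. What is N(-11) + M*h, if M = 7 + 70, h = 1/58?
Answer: 77/58 ≈ 1.3276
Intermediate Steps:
N(K) = 0 (N(K) = -3*0 = 0)
h = 1/58 ≈ 0.017241
M = 77
N(-11) + M*h = 0 + 77*(1/58) = 0 + 77/58 = 77/58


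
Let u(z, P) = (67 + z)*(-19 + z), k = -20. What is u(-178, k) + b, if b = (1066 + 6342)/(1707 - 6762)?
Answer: 110530277/5055 ≈ 21866.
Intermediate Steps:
u(z, P) = (-19 + z)*(67 + z)
b = -7408/5055 (b = 7408/(-5055) = 7408*(-1/5055) = -7408/5055 ≈ -1.4655)
u(-178, k) + b = (-1273 + (-178)² + 48*(-178)) - 7408/5055 = (-1273 + 31684 - 8544) - 7408/5055 = 21867 - 7408/5055 = 110530277/5055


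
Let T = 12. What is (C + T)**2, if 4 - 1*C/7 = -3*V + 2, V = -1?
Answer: 25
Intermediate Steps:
C = -7 (C = 28 - 7*(-3*(-1) + 2) = 28 - 7*(3 + 2) = 28 - 7*5 = 28 - 35 = -7)
(C + T)**2 = (-7 + 12)**2 = 5**2 = 25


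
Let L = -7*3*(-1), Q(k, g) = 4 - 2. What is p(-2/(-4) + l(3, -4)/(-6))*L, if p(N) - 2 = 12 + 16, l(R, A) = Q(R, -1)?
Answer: 630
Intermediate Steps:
Q(k, g) = 2
l(R, A) = 2
L = 21 (L = -21*(-1) = 21)
p(N) = 30 (p(N) = 2 + (12 + 16) = 2 + 28 = 30)
p(-2/(-4) + l(3, -4)/(-6))*L = 30*21 = 630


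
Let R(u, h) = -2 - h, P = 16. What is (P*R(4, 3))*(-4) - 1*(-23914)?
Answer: 24234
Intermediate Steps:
(P*R(4, 3))*(-4) - 1*(-23914) = (16*(-2 - 1*3))*(-4) - 1*(-23914) = (16*(-2 - 3))*(-4) + 23914 = (16*(-5))*(-4) + 23914 = -80*(-4) + 23914 = 320 + 23914 = 24234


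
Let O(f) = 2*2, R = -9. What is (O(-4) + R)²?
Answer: 25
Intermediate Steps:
O(f) = 4
(O(-4) + R)² = (4 - 9)² = (-5)² = 25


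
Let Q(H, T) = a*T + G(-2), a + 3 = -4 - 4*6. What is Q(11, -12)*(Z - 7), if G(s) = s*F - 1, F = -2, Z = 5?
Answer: -750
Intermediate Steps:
a = -31 (a = -3 + (-4 - 4*6) = -3 + (-4 - 24) = -3 - 28 = -31)
G(s) = -1 - 2*s (G(s) = s*(-2) - 1 = -2*s - 1 = -1 - 2*s)
Q(H, T) = 3 - 31*T (Q(H, T) = -31*T + (-1 - 2*(-2)) = -31*T + (-1 + 4) = -31*T + 3 = 3 - 31*T)
Q(11, -12)*(Z - 7) = (3 - 31*(-12))*(5 - 7) = (3 + 372)*(-2) = 375*(-2) = -750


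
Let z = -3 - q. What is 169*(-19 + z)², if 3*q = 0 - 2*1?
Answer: 692224/9 ≈ 76914.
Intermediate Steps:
q = -⅔ (q = (0 - 2*1)/3 = (0 - 2)/3 = (⅓)*(-2) = -⅔ ≈ -0.66667)
z = -7/3 (z = -3 - 1*(-⅔) = -3 + ⅔ = -7/3 ≈ -2.3333)
169*(-19 + z)² = 169*(-19 - 7/3)² = 169*(-64/3)² = 169*(4096/9) = 692224/9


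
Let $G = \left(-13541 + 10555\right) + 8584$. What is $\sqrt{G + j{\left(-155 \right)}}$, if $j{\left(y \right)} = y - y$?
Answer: $3 \sqrt{622} \approx 74.82$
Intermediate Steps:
$j{\left(y \right)} = 0$
$G = 5598$ ($G = -2986 + 8584 = 5598$)
$\sqrt{G + j{\left(-155 \right)}} = \sqrt{5598 + 0} = \sqrt{5598} = 3 \sqrt{622}$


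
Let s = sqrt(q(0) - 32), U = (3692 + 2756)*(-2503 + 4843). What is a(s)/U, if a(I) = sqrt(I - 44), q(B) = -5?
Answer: sqrt(-44 + I*sqrt(37))/15088320 ≈ 3.0316e-8 + 4.4067e-7*I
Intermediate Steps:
U = 15088320 (U = 6448*2340 = 15088320)
s = I*sqrt(37) (s = sqrt(-5 - 32) = sqrt(-37) = I*sqrt(37) ≈ 6.0828*I)
a(I) = sqrt(-44 + I)
a(s)/U = sqrt(-44 + I*sqrt(37))/15088320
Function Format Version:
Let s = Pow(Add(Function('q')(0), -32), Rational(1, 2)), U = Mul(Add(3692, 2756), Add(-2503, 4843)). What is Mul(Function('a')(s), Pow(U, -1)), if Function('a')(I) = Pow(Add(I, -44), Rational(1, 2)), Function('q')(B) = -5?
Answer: Mul(Rational(1, 15088320), Pow(Add(-44, Mul(I, Pow(37, Rational(1, 2)))), Rational(1, 2))) ≈ Add(3.0316e-8, Mul(4.4067e-7, I))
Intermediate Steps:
U = 15088320 (U = Mul(6448, 2340) = 15088320)
s = Mul(I, Pow(37, Rational(1, 2))) (s = Pow(Add(-5, -32), Rational(1, 2)) = Pow(-37, Rational(1, 2)) = Mul(I, Pow(37, Rational(1, 2))) ≈ Mul(6.0828, I))
Function('a')(I) = Pow(Add(-44, I), Rational(1, 2))
Mul(Function('a')(s), Pow(U, -1)) = Mul(Pow(Add(-44, Mul(I, Pow(37, Rational(1, 2)))), Rational(1, 2)), Pow(15088320, -1)) = Mul(Pow(Add(-44, Mul(I, Pow(37, Rational(1, 2)))), Rational(1, 2)), Rational(1, 15088320)) = Mul(Rational(1, 15088320), Pow(Add(-44, Mul(I, Pow(37, Rational(1, 2)))), Rational(1, 2)))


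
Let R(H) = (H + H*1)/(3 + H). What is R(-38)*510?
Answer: 7752/7 ≈ 1107.4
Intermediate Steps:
R(H) = 2*H/(3 + H) (R(H) = (H + H)/(3 + H) = (2*H)/(3 + H) = 2*H/(3 + H))
R(-38)*510 = (2*(-38)/(3 - 38))*510 = (2*(-38)/(-35))*510 = (2*(-38)*(-1/35))*510 = (76/35)*510 = 7752/7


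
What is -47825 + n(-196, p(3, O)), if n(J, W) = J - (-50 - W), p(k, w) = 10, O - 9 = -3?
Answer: -47961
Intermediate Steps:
O = 6 (O = 9 - 3 = 6)
n(J, W) = 50 + J + W (n(J, W) = J + (50 + W) = 50 + J + W)
-47825 + n(-196, p(3, O)) = -47825 + (50 - 196 + 10) = -47825 - 136 = -47961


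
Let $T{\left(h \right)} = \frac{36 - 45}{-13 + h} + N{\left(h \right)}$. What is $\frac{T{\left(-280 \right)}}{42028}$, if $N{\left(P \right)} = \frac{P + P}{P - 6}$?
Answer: $\frac{83327}{1760931172} \approx 4.732 \cdot 10^{-5}$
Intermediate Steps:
$N{\left(P \right)} = \frac{2 P}{-6 + P}$
$T{\left(h \right)} = - \frac{9}{-13 + h} + \frac{2 h}{-6 + h}$ ($T{\left(h \right)} = \frac{36 - 45}{-13 + h} + \frac{2 h}{-6 + h} = - \frac{9}{-13 + h} + \frac{2 h}{-6 + h}$)
$\frac{T{\left(-280 \right)}}{42028} = \frac{\frac{1}{-13 - 280} \frac{1}{-6 - 280} \left(54 - -9800 + 2 \left(-280\right)^{2}\right)}{42028} = \frac{54 + 9800 + 2 \cdot 78400}{\left(-293\right) \left(-286\right)} \frac{1}{42028} = \left(- \frac{1}{293}\right) \left(- \frac{1}{286}\right) \left(54 + 9800 + 156800\right) \frac{1}{42028} = \left(- \frac{1}{293}\right) \left(- \frac{1}{286}\right) 166654 \cdot \frac{1}{42028} = \frac{83327}{41899} \cdot \frac{1}{42028} = \frac{83327}{1760931172}$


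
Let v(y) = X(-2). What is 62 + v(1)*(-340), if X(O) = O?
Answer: 742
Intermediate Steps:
v(y) = -2
62 + v(1)*(-340) = 62 - 2*(-340) = 62 + 680 = 742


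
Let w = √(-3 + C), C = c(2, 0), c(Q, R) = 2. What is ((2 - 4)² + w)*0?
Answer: 0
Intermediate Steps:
C = 2
w = I (w = √(-3 + 2) = √(-1) = I ≈ 1.0*I)
((2 - 4)² + w)*0 = ((2 - 4)² + I)*0 = ((-2)² + I)*0 = (4 + I)*0 = 0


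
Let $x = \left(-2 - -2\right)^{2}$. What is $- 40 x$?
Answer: $0$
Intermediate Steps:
$x = 0$ ($x = \left(-2 + 2\right)^{2} = 0^{2} = 0$)
$- 40 x = \left(-40\right) 0 = 0$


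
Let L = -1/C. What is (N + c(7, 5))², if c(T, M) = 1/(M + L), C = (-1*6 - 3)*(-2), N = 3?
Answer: 81225/7921 ≈ 10.254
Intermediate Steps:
C = 18 (C = (-6 - 3)*(-2) = -9*(-2) = 18)
L = -1/18 ≈ -0.055556
c(T, M) = 1/(-1/18 + M) (c(T, M) = 1/(M - 1/18) = 1/(-1/18 + M))
(N + c(7, 5))² = (3 + 18/(-1 + 18*5))² = (3 + 18/(-1 + 90))² = (3 + 18/89)² = (285/89)² = 81225/7921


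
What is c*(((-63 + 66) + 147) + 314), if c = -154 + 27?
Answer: -58928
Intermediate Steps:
c = -127
c*(((-63 + 66) + 147) + 314) = -127*(((-63 + 66) + 147) + 314) = -127*((3 + 147) + 314) = -127*(150 + 314) = -127*464 = -58928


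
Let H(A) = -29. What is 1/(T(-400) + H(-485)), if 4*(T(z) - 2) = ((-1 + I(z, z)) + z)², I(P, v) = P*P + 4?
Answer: 4/25473117501 ≈ 1.5703e-10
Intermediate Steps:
I(P, v) = 4 + P² (I(P, v) = P² + 4 = 4 + P²)
T(z) = 2 + (3 + z + z²)²/4 (T(z) = 2 + ((-1 + (4 + z²)) + z)²/4 = 2 + ((3 + z²) + z)²/4 = 2 + (3 + z + z²)²/4)
1/(T(-400) + H(-485)) = 1/((2 + (3 - 400 + (-400)²)²/4) - 29) = 1/((2 + (3 - 400 + 160000)²/4) - 29) = 1/((2 + (¼)*159603²) - 29) = 1/((2 + (¼)*25473117609) - 29) = 1/((2 + 25473117609/4) - 29) = 1/(25473117617/4 - 29) = 1/(25473117501/4) = 4/25473117501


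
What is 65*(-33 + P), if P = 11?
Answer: -1430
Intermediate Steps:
65*(-33 + P) = 65*(-33 + 11) = 65*(-22) = -1430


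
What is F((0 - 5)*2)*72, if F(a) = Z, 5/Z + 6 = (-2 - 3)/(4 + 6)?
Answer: -720/13 ≈ -55.385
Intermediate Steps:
Z = -10/13 (Z = 5/(-6 + (-2 - 3)/(4 + 6)) = 5/(-6 - 5/10) = 5/(-6 - 5*⅒) = 5/(-6 - ½) = 5/(-13/2) = 5*(-2/13) = -10/13 ≈ -0.76923)
F(a) = -10/13
F((0 - 5)*2)*72 = -10/13*72 = -720/13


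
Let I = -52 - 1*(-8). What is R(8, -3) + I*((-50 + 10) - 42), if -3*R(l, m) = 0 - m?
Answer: 3607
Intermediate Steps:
R(l, m) = m/3 (R(l, m) = -(0 - m)/3 = -(-1)*m/3 = m/3)
I = -44 (I = -52 + 8 = -44)
R(8, -3) + I*((-50 + 10) - 42) = (⅓)*(-3) - 44*((-50 + 10) - 42) = -1 - 44*(-40 - 42) = -1 - 44*(-82) = -1 + 3608 = 3607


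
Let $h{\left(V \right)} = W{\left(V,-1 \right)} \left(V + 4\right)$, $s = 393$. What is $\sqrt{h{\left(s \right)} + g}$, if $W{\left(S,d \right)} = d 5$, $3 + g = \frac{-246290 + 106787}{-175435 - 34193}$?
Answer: $\frac{i \sqrt{269540821767}}{11646} \approx 44.58 i$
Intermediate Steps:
$g = - \frac{163127}{69876}$ ($g = -3 + \frac{-246290 + 106787}{-175435 - 34193} = -3 - \frac{139503}{-209628} = -3 - - \frac{46501}{69876} = -3 + \frac{46501}{69876} = - \frac{163127}{69876} \approx -2.3345$)
$W{\left(S,d \right)} = 5 d$
$h{\left(V \right)} = -20 - 5 V$ ($h{\left(V \right)} = 5 \left(-1\right) \left(V + 4\right) = - 5 \left(4 + V\right) = -20 - 5 V$)
$\sqrt{h{\left(s \right)} + g} = \sqrt{\left(-20 - 1965\right) - \frac{163127}{69876}} = \sqrt{-1985 - \frac{163127}{69876}} = \sqrt{- \frac{138866987}{69876}} = \frac{i \sqrt{269540821767}}{11646}$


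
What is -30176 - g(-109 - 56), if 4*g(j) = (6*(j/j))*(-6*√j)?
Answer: -30176 + 9*I*√165 ≈ -30176.0 + 115.61*I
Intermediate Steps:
g(j) = -9*√j (g(j) = ((6*(j/j))*(-6*√j))/4 = ((6*1)*(-6*√j))/4 = (6*(-6*√j))/4 = (-36*√j)/4 = -9*√j)
-30176 - g(-109 - 56) = -30176 - (-9)*√(-109 - 56) = -30176 - (-9)*√(-165) = -30176 - (-9)*I*√165 = -30176 + 9*I*√165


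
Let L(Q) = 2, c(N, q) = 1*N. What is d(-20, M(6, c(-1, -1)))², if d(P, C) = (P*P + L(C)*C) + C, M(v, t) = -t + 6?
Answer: 177241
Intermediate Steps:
c(N, q) = N
M(v, t) = 6 - t
d(P, C) = P² + 3*C (d(P, C) = (P*P + 2*C) + C = (P² + 2*C) + C = P² + 3*C)
d(-20, M(6, c(-1, -1)))² = ((-20)² + 3*(6 - 1*(-1)))² = (400 + 3*(6 + 1))² = (400 + 3*7)² = (400 + 21)² = 421² = 177241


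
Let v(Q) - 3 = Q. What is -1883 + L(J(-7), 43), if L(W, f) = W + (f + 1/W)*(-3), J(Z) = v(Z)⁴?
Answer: -449539/256 ≈ -1756.0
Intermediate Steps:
v(Q) = 3 + Q
J(Z) = (3 + Z)⁴
L(W, f) = W - 3*f - 3/W (L(W, f) = W + (-3*f - 3/W) = W - 3*f - 3/W)
-1883 + L(J(-7), 43) = -1883 + ((3 - 7)⁴ - 3*43 - 3/(3 - 7)⁴) = -1883 + ((-4)⁴ - 129 - 3/((-4)⁴)) = -1883 + (256 - 129 - 3/256) = -1883 + 32509/256 = -449539/256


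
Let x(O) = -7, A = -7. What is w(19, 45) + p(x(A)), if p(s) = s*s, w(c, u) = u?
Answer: 94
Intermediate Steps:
p(s) = s²
w(19, 45) + p(x(A)) = 45 + (-7)² = 45 + 49 = 94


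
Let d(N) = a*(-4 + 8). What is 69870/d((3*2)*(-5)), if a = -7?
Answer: -34935/14 ≈ -2495.4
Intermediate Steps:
d(N) = -28 (d(N) = -7*(-4 + 8) = -7*4 = -28)
69870/d((3*2)*(-5)) = 69870/(-28) = 69870*(-1/28) = -34935/14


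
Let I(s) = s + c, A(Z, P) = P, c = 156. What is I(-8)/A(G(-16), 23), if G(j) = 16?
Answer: 148/23 ≈ 6.4348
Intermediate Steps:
I(s) = 156 + s (I(s) = s + 156 = 156 + s)
I(-8)/A(G(-16), 23) = (156 - 8)/23 = 148*(1/23) = 148/23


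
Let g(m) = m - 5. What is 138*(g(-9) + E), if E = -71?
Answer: -11730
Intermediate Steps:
g(m) = -5 + m
138*(g(-9) + E) = 138*((-5 - 9) - 71) = 138*(-14 - 71) = 138*(-85) = -11730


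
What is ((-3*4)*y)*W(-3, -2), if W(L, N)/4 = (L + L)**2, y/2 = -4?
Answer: 13824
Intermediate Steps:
y = -8 (y = 2*(-4) = -8)
W(L, N) = 16*L**2 (W(L, N) = 4*(L + L)**2 = 4*(2*L)**2 = 4*(4*L**2) = 16*L**2)
((-3*4)*y)*W(-3, -2) = (-3*4*(-8))*(16*(-3)**2) = (-12*(-8))*(16*9) = 96*144 = 13824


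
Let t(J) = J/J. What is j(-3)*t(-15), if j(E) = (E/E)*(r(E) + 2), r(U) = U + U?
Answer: -4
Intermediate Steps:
r(U) = 2*U
j(E) = 2 + 2*E (j(E) = (E/E)*(2*E + 2) = 1*(2 + 2*E) = 2 + 2*E)
t(J) = 1
j(-3)*t(-15) = (2 + 2*(-3))*1 = (2 - 6)*1 = -4*1 = -4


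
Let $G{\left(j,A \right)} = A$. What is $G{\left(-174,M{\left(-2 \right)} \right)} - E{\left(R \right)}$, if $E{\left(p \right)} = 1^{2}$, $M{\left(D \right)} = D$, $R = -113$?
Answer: $-3$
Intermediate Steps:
$E{\left(p \right)} = 1$
$G{\left(-174,M{\left(-2 \right)} \right)} - E{\left(R \right)} = -2 - 1 = -3$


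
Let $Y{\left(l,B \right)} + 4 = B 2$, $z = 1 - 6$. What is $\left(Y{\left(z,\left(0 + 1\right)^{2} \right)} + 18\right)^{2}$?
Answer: $256$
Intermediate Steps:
$z = -5$ ($z = 1 - 6 = -5$)
$Y{\left(l,B \right)} = -4 + 2 B$ ($Y{\left(l,B \right)} = -4 + B 2 = -4 + 2 B$)
$\left(Y{\left(z,\left(0 + 1\right)^{2} \right)} + 18\right)^{2} = \left(\left(-4 + 2 \left(0 + 1\right)^{2}\right) + 18\right)^{2} = \left(\left(-4 + 2 \cdot 1^{2}\right) + 18\right)^{2} = \left(\left(-4 + 2 \cdot 1\right) + 18\right)^{2} = \left(\left(-4 + 2\right) + 18\right)^{2} = \left(-2 + 18\right)^{2} = 16^{2} = 256$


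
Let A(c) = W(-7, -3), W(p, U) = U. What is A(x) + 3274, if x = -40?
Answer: 3271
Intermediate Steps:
A(c) = -3
A(x) + 3274 = -3 + 3274 = 3271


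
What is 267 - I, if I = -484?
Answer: 751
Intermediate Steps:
267 - I = 267 - 1*(-484) = 267 + 484 = 751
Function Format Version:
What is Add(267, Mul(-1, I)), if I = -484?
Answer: 751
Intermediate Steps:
Add(267, Mul(-1, I)) = Add(267, Mul(-1, -484)) = Add(267, 484) = 751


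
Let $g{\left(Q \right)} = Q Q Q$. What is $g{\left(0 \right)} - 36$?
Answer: $-36$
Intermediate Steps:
$g{\left(Q \right)} = Q^{3}$ ($g{\left(Q \right)} = Q^{2} Q = Q^{3}$)
$g{\left(0 \right)} - 36 = 0^{3} - 36 = 0 - 36 = -36$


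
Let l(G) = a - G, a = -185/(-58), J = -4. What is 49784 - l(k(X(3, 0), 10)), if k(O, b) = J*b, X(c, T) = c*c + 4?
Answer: 2884967/58 ≈ 49741.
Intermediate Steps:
X(c, T) = 4 + c² (X(c, T) = c² + 4 = 4 + c²)
a = 185/58 (a = -185*(-1/58) = 185/58 ≈ 3.1897)
k(O, b) = -4*b
l(G) = 185/58 - G
49784 - l(k(X(3, 0), 10)) = 49784 - (185/58 - (-4)*10) = 49784 - (185/58 - 1*(-40)) = 49784 - (185/58 + 40) = 49784 - 1*2505/58 = 49784 - 2505/58 = 2884967/58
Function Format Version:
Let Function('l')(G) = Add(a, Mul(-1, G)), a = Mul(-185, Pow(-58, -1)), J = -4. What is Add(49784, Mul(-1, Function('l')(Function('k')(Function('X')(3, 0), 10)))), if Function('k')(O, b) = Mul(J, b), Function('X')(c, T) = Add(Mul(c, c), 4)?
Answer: Rational(2884967, 58) ≈ 49741.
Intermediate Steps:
Function('X')(c, T) = Add(4, Pow(c, 2)) (Function('X')(c, T) = Add(Pow(c, 2), 4) = Add(4, Pow(c, 2)))
a = Rational(185, 58) (a = Mul(-185, Rational(-1, 58)) = Rational(185, 58) ≈ 3.1897)
Function('k')(O, b) = Mul(-4, b)
Function('l')(G) = Add(Rational(185, 58), Mul(-1, G))
Add(49784, Mul(-1, Function('l')(Function('k')(Function('X')(3, 0), 10)))) = Add(49784, Mul(-1, Add(Rational(185, 58), Mul(-1, Mul(-4, 10))))) = Add(49784, Mul(-1, Add(Rational(185, 58), Mul(-1, -40)))) = Add(49784, Mul(-1, Add(Rational(185, 58), 40))) = Add(49784, Mul(-1, Rational(2505, 58))) = Add(49784, Rational(-2505, 58)) = Rational(2884967, 58)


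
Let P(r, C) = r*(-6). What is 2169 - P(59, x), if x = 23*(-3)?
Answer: 2523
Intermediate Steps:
x = -69
P(r, C) = -6*r
2169 - P(59, x) = 2169 - (-6)*59 = 2169 - 1*(-354) = 2169 + 354 = 2523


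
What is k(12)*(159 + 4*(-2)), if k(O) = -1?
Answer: -151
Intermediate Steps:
k(12)*(159 + 4*(-2)) = -(159 + 4*(-2)) = -(159 - 8) = -1*151 = -151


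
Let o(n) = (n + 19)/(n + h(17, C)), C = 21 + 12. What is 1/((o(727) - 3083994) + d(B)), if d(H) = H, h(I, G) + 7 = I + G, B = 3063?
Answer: -385/1186158062 ≈ -3.2458e-7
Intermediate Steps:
C = 33
h(I, G) = -7 + G + I (h(I, G) = -7 + (I + G) = -7 + (G + I) = -7 + G + I)
o(n) = (19 + n)/(43 + n) (o(n) = (n + 19)/(n + (-7 + 33 + 17)) = (19 + n)/(n + 43) = (19 + n)/(43 + n))
1/((o(727) - 3083994) + d(B)) = 1/(((19 + 727)/(43 + 727) - 3083994) + 3063) = 1/((746/770 - 3083994) + 3063) = 1/(((1/770)*746 - 3083994) + 3063) = 1/((373/385 - 3083994) + 3063) = 1/(-1187337317/385 + 3063) = 1/(-1186158062/385) = -385/1186158062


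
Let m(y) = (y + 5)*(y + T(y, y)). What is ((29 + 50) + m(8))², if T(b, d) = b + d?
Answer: 152881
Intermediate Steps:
m(y) = 3*y*(5 + y) (m(y) = (y + 5)*(y + (y + y)) = (5 + y)*(y + 2*y) = (5 + y)*(3*y) = 3*y*(5 + y))
((29 + 50) + m(8))² = ((29 + 50) + 3*8*(5 + 8))² = (79 + 3*8*13)² = (79 + 312)² = 391² = 152881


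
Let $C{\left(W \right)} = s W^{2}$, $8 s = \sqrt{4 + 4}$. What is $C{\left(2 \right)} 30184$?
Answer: $30184 \sqrt{2} \approx 42687.0$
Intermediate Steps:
$s = \frac{\sqrt{2}}{4}$ ($s = \frac{\sqrt{4 + 4}}{8} = \frac{\sqrt{8}}{8} = \frac{2 \sqrt{2}}{8} = \frac{\sqrt{2}}{4} \approx 0.35355$)
$C{\left(W \right)} = \frac{\sqrt{2} W^{2}}{4}$ ($C{\left(W \right)} = \frac{\sqrt{2}}{4} W^{2} = \frac{\sqrt{2} W^{2}}{4}$)
$C{\left(2 \right)} 30184 = \frac{\sqrt{2} \cdot 2^{2}}{4} \cdot 30184 = \frac{1}{4} \sqrt{2} \cdot 4 \cdot 30184 = \sqrt{2} \cdot 30184 = 30184 \sqrt{2}$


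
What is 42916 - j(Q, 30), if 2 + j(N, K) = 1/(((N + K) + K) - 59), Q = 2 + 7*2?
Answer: 729605/17 ≈ 42918.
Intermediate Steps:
Q = 16 (Q = 2 + 14 = 16)
j(N, K) = -2 + 1/(-59 + N + 2*K) (j(N, K) = -2 + 1/(((N + K) + K) - 59) = -2 + 1/(((K + N) + K) - 59) = -2 + 1/((N + 2*K) - 59) = -2 + 1/(-59 + N + 2*K))
42916 - j(Q, 30) = 42916 - (119 - 4*30 - 2*16)/(-59 + 16 + 2*30) = 42916 - (119 - 120 - 32)/(-59 + 16 + 60) = 42916 - (-33)/17 = 42916 - 1*(-33/17) = 42916 + 33/17 = 729605/17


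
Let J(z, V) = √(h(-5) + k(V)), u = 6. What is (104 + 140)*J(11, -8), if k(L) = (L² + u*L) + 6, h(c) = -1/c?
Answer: 244*√555/5 ≈ 1149.7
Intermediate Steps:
k(L) = 6 + L² + 6*L (k(L) = (L² + 6*L) + 6 = 6 + L² + 6*L)
J(z, V) = √(31/5 + V² + 6*V) (J(z, V) = √(-1/(-5) + (6 + V² + 6*V)) = √(-1*(-⅕) + (6 + V² + 6*V)) = √(⅕ + (6 + V² + 6*V)) = √(31/5 + V² + 6*V))
(104 + 140)*J(11, -8) = (104 + 140)*(√(155 + 25*(-8)² + 150*(-8))/5) = 244*(√(155 + 25*64 - 1200)/5) = 244*(√(155 + 1600 - 1200)/5) = 244*(√555/5) = 244*√555/5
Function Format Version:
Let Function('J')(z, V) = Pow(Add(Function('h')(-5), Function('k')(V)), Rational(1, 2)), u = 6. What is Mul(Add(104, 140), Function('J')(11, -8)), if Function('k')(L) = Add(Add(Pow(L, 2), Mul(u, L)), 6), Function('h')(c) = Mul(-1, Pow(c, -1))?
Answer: Mul(Rational(244, 5), Pow(555, Rational(1, 2))) ≈ 1149.7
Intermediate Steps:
Function('k')(L) = Add(6, Pow(L, 2), Mul(6, L)) (Function('k')(L) = Add(Add(Pow(L, 2), Mul(6, L)), 6) = Add(6, Pow(L, 2), Mul(6, L)))
Function('J')(z, V) = Pow(Add(Rational(31, 5), Pow(V, 2), Mul(6, V)), Rational(1, 2)) (Function('J')(z, V) = Pow(Add(Mul(-1, Pow(-5, -1)), Add(6, Pow(V, 2), Mul(6, V))), Rational(1, 2)) = Pow(Add(Mul(-1, Rational(-1, 5)), Add(6, Pow(V, 2), Mul(6, V))), Rational(1, 2)) = Pow(Add(Rational(1, 5), Add(6, Pow(V, 2), Mul(6, V))), Rational(1, 2)) = Pow(Add(Rational(31, 5), Pow(V, 2), Mul(6, V)), Rational(1, 2)))
Mul(Add(104, 140), Function('J')(11, -8)) = Mul(Add(104, 140), Mul(Rational(1, 5), Pow(Add(155, Mul(25, Pow(-8, 2)), Mul(150, -8)), Rational(1, 2)))) = Mul(244, Mul(Rational(1, 5), Pow(Add(155, Mul(25, 64), -1200), Rational(1, 2)))) = Mul(244, Mul(Rational(1, 5), Pow(Add(155, 1600, -1200), Rational(1, 2)))) = Mul(244, Mul(Rational(1, 5), Pow(555, Rational(1, 2)))) = Mul(Rational(244, 5), Pow(555, Rational(1, 2)))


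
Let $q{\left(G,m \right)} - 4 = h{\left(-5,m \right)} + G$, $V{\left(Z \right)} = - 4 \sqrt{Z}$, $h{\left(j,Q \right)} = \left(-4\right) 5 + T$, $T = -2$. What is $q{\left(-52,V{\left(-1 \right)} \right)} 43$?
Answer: $-3010$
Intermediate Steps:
$h{\left(j,Q \right)} = -22$ ($h{\left(j,Q \right)} = \left(-4\right) 5 - 2 = -20 - 2 = -22$)
$q{\left(G,m \right)} = -18 + G$ ($q{\left(G,m \right)} = 4 + \left(-22 + G\right) = -18 + G$)
$q{\left(-52,V{\left(-1 \right)} \right)} 43 = \left(-18 - 52\right) 43 = \left(-70\right) 43 = -3010$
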